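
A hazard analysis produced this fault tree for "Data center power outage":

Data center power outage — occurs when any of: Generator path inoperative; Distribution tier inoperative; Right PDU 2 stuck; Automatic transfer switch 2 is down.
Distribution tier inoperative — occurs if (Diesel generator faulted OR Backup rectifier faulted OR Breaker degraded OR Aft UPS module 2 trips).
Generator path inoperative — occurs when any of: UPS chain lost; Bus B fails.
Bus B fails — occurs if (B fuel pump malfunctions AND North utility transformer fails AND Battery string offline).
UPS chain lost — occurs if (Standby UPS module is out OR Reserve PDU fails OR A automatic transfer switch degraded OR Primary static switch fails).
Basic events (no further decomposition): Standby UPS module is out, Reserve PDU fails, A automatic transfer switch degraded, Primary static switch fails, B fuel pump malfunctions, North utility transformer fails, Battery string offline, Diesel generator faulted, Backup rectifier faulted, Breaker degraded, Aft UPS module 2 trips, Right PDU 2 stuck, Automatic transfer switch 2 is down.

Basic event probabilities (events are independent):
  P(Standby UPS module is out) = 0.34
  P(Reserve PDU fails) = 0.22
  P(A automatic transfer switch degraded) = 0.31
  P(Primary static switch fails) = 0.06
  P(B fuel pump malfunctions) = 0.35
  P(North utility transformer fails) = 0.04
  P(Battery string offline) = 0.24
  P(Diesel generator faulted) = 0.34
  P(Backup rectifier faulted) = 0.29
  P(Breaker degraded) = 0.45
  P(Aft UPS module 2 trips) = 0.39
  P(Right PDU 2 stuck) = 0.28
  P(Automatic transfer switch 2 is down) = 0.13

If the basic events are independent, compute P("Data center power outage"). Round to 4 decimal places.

0.9672

P(UPS chain lost) [OR] = 1 − (1−0.34) × (1−0.22) × (1−0.31) × (1−0.06) = 0.666101
P(Bus B fails) [AND] = 0.35 × 0.04 × 0.24 = 0.003360
P(Generator path inoperative) [OR] = 1 − (1−0.666101) × (1−0.003360) = 0.667223
P(Distribution tier inoperative) [OR] = 1 − (1−0.34) × (1−0.29) × (1−0.45) × (1−0.39) = 0.842785
P(Data center power outage) [OR] = 1 − (1−0.667223) × (1−0.842785) × (1−0.28) × (1−0.13) = 0.967228
Rounded to 4 decimal places: P(Data center power outage) ≈ 0.9672.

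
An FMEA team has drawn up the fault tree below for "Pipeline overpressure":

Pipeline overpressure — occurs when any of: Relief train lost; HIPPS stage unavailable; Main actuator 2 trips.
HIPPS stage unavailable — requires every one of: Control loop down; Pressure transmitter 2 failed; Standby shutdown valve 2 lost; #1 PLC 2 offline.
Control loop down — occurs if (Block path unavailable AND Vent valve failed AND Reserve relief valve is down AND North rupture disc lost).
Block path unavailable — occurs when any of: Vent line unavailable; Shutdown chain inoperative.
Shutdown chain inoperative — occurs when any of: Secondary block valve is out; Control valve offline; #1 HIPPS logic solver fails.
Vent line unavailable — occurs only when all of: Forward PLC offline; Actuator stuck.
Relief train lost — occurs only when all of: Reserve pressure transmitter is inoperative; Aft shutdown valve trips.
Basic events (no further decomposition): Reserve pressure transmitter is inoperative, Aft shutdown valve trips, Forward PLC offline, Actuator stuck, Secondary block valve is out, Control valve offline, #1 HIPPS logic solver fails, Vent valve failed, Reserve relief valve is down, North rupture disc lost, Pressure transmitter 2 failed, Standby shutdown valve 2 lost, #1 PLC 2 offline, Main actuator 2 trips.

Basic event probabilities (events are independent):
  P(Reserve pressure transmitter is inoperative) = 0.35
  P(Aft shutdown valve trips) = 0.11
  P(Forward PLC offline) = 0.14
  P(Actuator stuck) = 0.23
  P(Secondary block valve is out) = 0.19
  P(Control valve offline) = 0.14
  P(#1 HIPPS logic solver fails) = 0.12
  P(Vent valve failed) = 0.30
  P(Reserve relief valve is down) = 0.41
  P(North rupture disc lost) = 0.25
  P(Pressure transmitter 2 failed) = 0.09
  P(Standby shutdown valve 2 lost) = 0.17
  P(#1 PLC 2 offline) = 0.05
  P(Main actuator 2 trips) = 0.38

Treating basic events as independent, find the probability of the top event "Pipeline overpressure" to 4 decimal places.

0.4039

P(Relief train lost) [AND] = 0.35 × 0.11 = 0.038500
P(Vent line unavailable) [AND] = 0.14 × 0.23 = 0.032200
P(Shutdown chain inoperative) [OR] = 1 − (1−0.19) × (1−0.14) × (1−0.12) = 0.386992
P(Block path unavailable) [OR] = 1 − (1−0.032200) × (1−0.386992) = 0.406731
P(Control loop down) [AND] = 0.406731 × 0.30 × 0.41 × 0.25 = 0.012507
P(HIPPS stage unavailable) [AND] = 0.012507 × 0.09 × 0.17 × 0.05 = 0.000010
P(Pipeline overpressure) [OR] = 1 − (1−0.038500) × (1−0.000010) × (1−0.38) = 0.403876
Rounded to 4 decimal places: P(Pipeline overpressure) ≈ 0.4039.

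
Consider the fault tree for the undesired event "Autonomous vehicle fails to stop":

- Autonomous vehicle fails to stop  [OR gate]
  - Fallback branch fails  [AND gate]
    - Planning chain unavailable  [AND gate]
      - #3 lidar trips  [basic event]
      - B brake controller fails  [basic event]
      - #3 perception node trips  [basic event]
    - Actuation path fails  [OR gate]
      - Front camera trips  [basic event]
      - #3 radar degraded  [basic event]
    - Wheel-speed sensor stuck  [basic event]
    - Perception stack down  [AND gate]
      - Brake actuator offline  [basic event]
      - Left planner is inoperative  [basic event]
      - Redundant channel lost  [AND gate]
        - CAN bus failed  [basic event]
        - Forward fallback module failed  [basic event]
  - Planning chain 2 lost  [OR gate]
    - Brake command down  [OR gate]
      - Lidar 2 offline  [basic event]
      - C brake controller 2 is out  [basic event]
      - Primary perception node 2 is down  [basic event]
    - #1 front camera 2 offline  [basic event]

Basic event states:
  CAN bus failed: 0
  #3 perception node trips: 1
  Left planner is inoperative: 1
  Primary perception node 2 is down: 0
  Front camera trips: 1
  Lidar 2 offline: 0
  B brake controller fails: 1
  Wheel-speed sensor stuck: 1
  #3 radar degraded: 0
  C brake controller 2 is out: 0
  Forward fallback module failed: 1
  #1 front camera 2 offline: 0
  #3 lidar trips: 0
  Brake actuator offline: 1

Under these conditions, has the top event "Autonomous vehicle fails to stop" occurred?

No

Planning chain unavailable [AND]: #3 lidar trips=not, B brake controller fails=occurs, #3 perception node trips=occurs → not all inputs occur → does not occur.
Actuation path fails [OR]: Front camera trips=occurs, #3 radar degraded=not → at least one input occurs → occurs.
Redundant channel lost [AND]: CAN bus failed=not, Forward fallback module failed=occurs → not all inputs occur → does not occur.
Perception stack down [AND]: Brake actuator offline=occurs, Left planner is inoperative=occurs, Redundant channel lost=not → not all inputs occur → does not occur.
Fallback branch fails [AND]: Planning chain unavailable=not, Actuation path fails=occurs, Wheel-speed sensor stuck=occurs, Perception stack down=not → not all inputs occur → does not occur.
Brake command down [OR]: Lidar 2 offline=not, C brake controller 2 is out=not, Primary perception node 2 is down=not → no input occurs → does not occur.
Planning chain 2 lost [OR]: Brake command down=not, #1 front camera 2 offline=not → no input occurs → does not occur.
Autonomous vehicle fails to stop [OR]: Fallback branch fails=not, Planning chain 2 lost=not → no input occurs → does not occur.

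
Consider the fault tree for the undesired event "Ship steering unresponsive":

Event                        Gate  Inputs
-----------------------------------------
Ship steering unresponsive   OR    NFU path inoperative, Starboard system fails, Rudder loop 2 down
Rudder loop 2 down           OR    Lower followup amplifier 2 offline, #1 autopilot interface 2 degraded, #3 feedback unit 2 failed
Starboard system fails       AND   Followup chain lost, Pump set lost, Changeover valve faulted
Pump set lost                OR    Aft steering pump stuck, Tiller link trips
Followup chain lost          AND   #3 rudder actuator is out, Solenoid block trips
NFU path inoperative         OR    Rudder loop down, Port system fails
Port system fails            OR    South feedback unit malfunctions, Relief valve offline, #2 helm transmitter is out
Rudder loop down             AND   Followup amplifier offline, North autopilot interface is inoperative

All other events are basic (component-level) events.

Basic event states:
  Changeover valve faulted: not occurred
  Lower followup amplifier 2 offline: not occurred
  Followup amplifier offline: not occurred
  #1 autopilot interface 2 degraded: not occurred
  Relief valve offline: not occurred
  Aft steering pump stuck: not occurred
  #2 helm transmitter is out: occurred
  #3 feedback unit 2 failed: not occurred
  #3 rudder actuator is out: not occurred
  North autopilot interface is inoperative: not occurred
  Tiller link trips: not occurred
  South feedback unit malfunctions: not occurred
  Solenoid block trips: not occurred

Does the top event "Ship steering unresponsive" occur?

Yes

Rudder loop down [AND]: Followup amplifier offline=not, North autopilot interface is inoperative=not → not all inputs occur → does not occur.
Port system fails [OR]: South feedback unit malfunctions=not, Relief valve offline=not, #2 helm transmitter is out=occurs → at least one input occurs → occurs.
NFU path inoperative [OR]: Rudder loop down=not, Port system fails=occurs → at least one input occurs → occurs.
Followup chain lost [AND]: #3 rudder actuator is out=not, Solenoid block trips=not → not all inputs occur → does not occur.
Pump set lost [OR]: Aft steering pump stuck=not, Tiller link trips=not → no input occurs → does not occur.
Starboard system fails [AND]: Followup chain lost=not, Pump set lost=not, Changeover valve faulted=not → not all inputs occur → does not occur.
Rudder loop 2 down [OR]: Lower followup amplifier 2 offline=not, #1 autopilot interface 2 degraded=not, #3 feedback unit 2 failed=not → no input occurs → does not occur.
Ship steering unresponsive [OR]: NFU path inoperative=occurs, Starboard system fails=not, Rudder loop 2 down=not → at least one input occurs → occurs.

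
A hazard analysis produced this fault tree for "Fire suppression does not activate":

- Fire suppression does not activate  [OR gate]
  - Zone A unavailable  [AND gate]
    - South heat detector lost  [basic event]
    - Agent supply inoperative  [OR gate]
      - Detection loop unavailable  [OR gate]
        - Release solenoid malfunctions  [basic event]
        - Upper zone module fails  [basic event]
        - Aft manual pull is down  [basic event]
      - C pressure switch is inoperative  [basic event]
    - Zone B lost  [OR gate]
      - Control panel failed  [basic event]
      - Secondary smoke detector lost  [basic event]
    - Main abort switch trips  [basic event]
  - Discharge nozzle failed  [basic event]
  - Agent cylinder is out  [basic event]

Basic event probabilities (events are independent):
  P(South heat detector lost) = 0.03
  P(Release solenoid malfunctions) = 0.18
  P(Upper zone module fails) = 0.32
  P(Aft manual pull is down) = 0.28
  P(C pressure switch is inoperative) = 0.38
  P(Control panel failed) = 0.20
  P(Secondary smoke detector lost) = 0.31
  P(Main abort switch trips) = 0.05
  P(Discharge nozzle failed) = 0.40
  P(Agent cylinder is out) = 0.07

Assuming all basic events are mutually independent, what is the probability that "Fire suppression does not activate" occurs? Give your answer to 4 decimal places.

0.4423

P(Detection loop unavailable) [OR] = 1 − (1−0.18) × (1−0.32) × (1−0.28) = 0.598528
P(Agent supply inoperative) [OR] = 1 − (1−0.598528) × (1−0.38) = 0.751087
P(Zone B lost) [OR] = 1 − (1−0.20) × (1−0.31) = 0.448000
P(Zone A unavailable) [AND] = 0.03 × 0.751087 × 0.448000 × 0.05 = 0.000505
P(Fire suppression does not activate) [OR] = 1 − (1−0.000505) × (1−0.40) × (1−0.07) = 0.442282
Rounded to 4 decimal places: P(Fire suppression does not activate) ≈ 0.4423.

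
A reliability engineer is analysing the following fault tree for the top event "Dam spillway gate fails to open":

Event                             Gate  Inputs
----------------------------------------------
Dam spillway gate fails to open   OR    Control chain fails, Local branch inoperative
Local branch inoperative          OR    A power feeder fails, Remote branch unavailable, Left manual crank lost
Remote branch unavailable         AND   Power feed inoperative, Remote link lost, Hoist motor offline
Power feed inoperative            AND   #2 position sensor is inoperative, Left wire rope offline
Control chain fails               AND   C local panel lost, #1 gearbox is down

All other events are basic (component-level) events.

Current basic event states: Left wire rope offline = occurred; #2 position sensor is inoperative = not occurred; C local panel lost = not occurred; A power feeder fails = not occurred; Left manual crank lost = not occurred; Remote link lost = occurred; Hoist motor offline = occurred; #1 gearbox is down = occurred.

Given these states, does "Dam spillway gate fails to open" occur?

Control chain fails [AND]: C local panel lost=not, #1 gearbox is down=occurs → not all inputs occur → does not occur.
Power feed inoperative [AND]: #2 position sensor is inoperative=not, Left wire rope offline=occurs → not all inputs occur → does not occur.
Remote branch unavailable [AND]: Power feed inoperative=not, Remote link lost=occurs, Hoist motor offline=occurs → not all inputs occur → does not occur.
Local branch inoperative [OR]: A power feeder fails=not, Remote branch unavailable=not, Left manual crank lost=not → no input occurs → does not occur.
Dam spillway gate fails to open [OR]: Control chain fails=not, Local branch inoperative=not → no input occurs → does not occur.

No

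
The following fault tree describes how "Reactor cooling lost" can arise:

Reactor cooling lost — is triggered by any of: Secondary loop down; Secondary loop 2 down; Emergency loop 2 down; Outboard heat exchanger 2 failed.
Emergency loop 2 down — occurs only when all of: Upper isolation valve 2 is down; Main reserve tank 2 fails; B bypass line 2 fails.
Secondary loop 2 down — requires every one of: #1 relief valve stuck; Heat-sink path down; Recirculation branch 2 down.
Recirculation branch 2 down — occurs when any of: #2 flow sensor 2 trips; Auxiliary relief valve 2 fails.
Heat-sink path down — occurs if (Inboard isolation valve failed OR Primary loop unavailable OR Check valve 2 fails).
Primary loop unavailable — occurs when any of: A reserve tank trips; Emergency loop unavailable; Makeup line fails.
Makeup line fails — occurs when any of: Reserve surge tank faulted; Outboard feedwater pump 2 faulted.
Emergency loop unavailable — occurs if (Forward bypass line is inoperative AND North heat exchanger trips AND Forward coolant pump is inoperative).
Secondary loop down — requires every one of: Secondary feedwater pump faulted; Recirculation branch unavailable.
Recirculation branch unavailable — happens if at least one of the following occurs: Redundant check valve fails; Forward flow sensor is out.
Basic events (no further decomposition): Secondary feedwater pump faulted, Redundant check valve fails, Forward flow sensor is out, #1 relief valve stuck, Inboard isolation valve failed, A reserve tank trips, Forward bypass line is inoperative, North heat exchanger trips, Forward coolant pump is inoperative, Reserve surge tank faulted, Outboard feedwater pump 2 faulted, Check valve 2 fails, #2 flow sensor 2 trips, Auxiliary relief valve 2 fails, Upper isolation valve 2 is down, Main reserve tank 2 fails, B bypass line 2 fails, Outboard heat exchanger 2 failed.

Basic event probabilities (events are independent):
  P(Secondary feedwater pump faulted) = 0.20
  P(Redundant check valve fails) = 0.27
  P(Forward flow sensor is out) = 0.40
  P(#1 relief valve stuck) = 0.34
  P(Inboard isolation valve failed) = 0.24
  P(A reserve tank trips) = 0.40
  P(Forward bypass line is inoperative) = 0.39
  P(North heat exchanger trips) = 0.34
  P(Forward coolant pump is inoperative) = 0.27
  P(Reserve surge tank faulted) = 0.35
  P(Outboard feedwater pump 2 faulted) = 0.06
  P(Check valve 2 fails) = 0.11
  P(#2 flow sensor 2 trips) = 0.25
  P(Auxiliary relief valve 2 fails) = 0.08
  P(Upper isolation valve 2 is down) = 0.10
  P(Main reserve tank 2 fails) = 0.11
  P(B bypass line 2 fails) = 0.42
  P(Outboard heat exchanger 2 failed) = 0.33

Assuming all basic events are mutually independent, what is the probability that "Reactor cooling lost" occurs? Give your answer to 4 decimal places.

P(Recirculation branch unavailable) [OR] = 1 − (1−0.27) × (1−0.40) = 0.562000
P(Secondary loop down) [AND] = 0.20 × 0.562000 = 0.112400
P(Emergency loop unavailable) [AND] = 0.39 × 0.34 × 0.27 = 0.035802
P(Makeup line fails) [OR] = 1 − (1−0.35) × (1−0.06) = 0.389000
P(Primary loop unavailable) [OR] = 1 − (1−0.40) × (1−0.035802) × (1−0.389000) = 0.646525
P(Heat-sink path down) [OR] = 1 − (1−0.24) × (1−0.646525) × (1−0.11) = 0.760910
P(Recirculation branch 2 down) [OR] = 1 − (1−0.25) × (1−0.08) = 0.310000
P(Secondary loop 2 down) [AND] = 0.34 × 0.760910 × 0.310000 = 0.080200
P(Emergency loop 2 down) [AND] = 0.10 × 0.11 × 0.42 = 0.004620
P(Reactor cooling lost) [OR] = 1 − (1−0.112400) × (1−0.080200) × (1−0.004620) × (1−0.33) = 0.455529
Rounded to 4 decimal places: P(Reactor cooling lost) ≈ 0.4555.

0.4555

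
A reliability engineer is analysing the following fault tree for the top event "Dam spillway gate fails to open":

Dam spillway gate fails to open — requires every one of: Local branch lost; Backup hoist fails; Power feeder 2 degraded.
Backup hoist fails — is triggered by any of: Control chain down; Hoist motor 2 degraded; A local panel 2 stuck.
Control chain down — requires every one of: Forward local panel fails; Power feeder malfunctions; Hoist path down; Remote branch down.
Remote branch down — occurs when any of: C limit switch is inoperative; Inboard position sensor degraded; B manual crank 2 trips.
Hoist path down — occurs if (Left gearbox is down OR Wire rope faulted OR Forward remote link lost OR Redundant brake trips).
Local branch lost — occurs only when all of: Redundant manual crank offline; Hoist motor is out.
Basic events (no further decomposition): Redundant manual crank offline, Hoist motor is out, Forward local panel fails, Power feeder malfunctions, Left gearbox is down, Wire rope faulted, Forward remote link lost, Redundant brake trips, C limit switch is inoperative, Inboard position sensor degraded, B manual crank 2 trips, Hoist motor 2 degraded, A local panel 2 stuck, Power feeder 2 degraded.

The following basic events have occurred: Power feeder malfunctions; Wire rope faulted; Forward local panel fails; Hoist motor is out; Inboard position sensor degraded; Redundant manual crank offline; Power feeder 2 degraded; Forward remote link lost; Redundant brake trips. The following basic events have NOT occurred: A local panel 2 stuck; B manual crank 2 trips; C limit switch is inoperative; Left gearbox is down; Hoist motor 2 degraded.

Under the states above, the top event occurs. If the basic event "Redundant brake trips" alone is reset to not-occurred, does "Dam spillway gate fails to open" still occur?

Yes

Counterfactual: set "Redundant brake trips" to not occurred.
Local branch lost [AND]: Redundant manual crank offline=occurs, Hoist motor is out=occurs → all inputs occur → occurs.
Hoist path down [OR]: Left gearbox is down=not, Wire rope faulted=occurs, Forward remote link lost=occurs, Redundant brake trips=not → at least one input occurs → occurs.
Remote branch down [OR]: C limit switch is inoperative=not, Inboard position sensor degraded=occurs, B manual crank 2 trips=not → at least one input occurs → occurs.
Control chain down [AND]: Forward local panel fails=occurs, Power feeder malfunctions=occurs, Hoist path down=occurs, Remote branch down=occurs → all inputs occur → occurs.
Backup hoist fails [OR]: Control chain down=occurs, Hoist motor 2 degraded=not, A local panel 2 stuck=not → at least one input occurs → occurs.
Dam spillway gate fails to open [AND]: Local branch lost=occurs, Backup hoist fails=occurs, Power feeder 2 degraded=occurs → all inputs occur → occurs.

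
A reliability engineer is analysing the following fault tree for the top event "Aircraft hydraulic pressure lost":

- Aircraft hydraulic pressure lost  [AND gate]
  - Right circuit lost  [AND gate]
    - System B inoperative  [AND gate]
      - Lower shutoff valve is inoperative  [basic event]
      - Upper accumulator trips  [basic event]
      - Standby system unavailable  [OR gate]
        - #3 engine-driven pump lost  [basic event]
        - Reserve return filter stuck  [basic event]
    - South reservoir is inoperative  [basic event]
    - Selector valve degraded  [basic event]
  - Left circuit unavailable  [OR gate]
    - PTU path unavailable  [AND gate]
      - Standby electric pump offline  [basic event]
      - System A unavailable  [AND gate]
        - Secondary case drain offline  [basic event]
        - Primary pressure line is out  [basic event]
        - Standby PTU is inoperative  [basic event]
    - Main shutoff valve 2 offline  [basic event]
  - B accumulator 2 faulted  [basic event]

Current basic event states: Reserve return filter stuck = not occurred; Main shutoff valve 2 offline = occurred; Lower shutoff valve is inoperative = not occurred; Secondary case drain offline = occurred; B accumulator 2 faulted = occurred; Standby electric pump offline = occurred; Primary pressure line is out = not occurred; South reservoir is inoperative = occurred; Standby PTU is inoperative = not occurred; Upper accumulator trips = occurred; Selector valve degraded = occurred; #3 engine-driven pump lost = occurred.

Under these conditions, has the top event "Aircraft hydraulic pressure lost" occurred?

No

Standby system unavailable [OR]: #3 engine-driven pump lost=occurs, Reserve return filter stuck=not → at least one input occurs → occurs.
System B inoperative [AND]: Lower shutoff valve is inoperative=not, Upper accumulator trips=occurs, Standby system unavailable=occurs → not all inputs occur → does not occur.
Right circuit lost [AND]: System B inoperative=not, South reservoir is inoperative=occurs, Selector valve degraded=occurs → not all inputs occur → does not occur.
System A unavailable [AND]: Secondary case drain offline=occurs, Primary pressure line is out=not, Standby PTU is inoperative=not → not all inputs occur → does not occur.
PTU path unavailable [AND]: Standby electric pump offline=occurs, System A unavailable=not → not all inputs occur → does not occur.
Left circuit unavailable [OR]: PTU path unavailable=not, Main shutoff valve 2 offline=occurs → at least one input occurs → occurs.
Aircraft hydraulic pressure lost [AND]: Right circuit lost=not, Left circuit unavailable=occurs, B accumulator 2 faulted=occurs → not all inputs occur → does not occur.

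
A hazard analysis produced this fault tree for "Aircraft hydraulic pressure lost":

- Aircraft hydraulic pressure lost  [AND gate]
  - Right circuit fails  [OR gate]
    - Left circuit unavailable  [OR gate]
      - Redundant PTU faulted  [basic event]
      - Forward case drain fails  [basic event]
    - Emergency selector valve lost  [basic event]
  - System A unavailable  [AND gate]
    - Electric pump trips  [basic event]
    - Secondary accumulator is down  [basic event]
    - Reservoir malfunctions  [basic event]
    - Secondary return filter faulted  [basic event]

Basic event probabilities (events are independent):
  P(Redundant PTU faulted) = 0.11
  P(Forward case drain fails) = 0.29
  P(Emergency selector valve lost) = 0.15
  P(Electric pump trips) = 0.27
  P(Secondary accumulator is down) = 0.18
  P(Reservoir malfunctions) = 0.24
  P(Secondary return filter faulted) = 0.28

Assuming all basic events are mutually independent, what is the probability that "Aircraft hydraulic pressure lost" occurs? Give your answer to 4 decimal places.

0.0015

P(Left circuit unavailable) [OR] = 1 − (1−0.11) × (1−0.29) = 0.368100
P(Right circuit fails) [OR] = 1 − (1−0.368100) × (1−0.15) = 0.462885
P(System A unavailable) [AND] = 0.27 × 0.18 × 0.24 × 0.28 = 0.003266
P(Aircraft hydraulic pressure lost) [AND] = 0.462885 × 0.003266 = 0.001512
Rounded to 4 decimal places: P(Aircraft hydraulic pressure lost) ≈ 0.0015.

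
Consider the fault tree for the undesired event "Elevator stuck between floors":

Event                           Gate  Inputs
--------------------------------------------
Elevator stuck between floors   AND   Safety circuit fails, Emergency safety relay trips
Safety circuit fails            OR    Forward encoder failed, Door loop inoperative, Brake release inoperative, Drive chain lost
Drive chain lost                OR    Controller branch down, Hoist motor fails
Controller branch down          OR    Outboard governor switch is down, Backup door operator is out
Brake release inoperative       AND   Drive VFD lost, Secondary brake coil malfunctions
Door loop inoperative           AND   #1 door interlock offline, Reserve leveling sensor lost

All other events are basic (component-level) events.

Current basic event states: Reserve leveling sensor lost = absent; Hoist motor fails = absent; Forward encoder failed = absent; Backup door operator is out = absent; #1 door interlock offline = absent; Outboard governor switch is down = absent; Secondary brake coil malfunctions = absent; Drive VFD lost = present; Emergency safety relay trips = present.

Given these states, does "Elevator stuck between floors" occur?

Door loop inoperative [AND]: #1 door interlock offline=not, Reserve leveling sensor lost=not → not all inputs occur → does not occur.
Brake release inoperative [AND]: Drive VFD lost=occurs, Secondary brake coil malfunctions=not → not all inputs occur → does not occur.
Controller branch down [OR]: Outboard governor switch is down=not, Backup door operator is out=not → no input occurs → does not occur.
Drive chain lost [OR]: Controller branch down=not, Hoist motor fails=not → no input occurs → does not occur.
Safety circuit fails [OR]: Forward encoder failed=not, Door loop inoperative=not, Brake release inoperative=not, Drive chain lost=not → no input occurs → does not occur.
Elevator stuck between floors [AND]: Safety circuit fails=not, Emergency safety relay trips=occurs → not all inputs occur → does not occur.

No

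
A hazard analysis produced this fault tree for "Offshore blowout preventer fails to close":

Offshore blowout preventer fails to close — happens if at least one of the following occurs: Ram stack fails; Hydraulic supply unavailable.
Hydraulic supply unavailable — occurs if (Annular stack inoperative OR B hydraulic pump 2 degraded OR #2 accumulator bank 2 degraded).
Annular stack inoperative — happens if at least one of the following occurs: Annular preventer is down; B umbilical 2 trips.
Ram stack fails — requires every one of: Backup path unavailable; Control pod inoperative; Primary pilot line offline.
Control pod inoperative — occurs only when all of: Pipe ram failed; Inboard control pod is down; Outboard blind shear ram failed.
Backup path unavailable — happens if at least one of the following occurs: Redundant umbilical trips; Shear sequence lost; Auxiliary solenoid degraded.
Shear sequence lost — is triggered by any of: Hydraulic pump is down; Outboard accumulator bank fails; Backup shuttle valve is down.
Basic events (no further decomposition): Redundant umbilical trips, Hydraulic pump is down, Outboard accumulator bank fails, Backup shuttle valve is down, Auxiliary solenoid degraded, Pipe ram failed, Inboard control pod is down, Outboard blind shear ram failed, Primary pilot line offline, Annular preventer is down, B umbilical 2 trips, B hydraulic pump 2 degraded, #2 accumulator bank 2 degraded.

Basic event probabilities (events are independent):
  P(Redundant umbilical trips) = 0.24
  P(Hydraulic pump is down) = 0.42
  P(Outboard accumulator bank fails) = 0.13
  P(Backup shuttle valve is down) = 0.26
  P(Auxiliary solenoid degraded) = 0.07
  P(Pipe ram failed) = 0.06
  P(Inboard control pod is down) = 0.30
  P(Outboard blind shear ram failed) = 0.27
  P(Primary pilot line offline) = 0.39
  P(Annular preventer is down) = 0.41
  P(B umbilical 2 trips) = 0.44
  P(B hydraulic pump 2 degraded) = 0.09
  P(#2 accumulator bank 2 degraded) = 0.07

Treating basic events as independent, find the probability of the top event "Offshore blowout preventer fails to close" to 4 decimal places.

0.7208

P(Shear sequence lost) [OR] = 1 − (1−0.42) × (1−0.13) × (1−0.26) = 0.626596
P(Backup path unavailable) [OR] = 1 − (1−0.24) × (1−0.626596) × (1−0.07) = 0.736078
P(Control pod inoperative) [AND] = 0.06 × 0.30 × 0.27 = 0.004860
P(Ram stack fails) [AND] = 0.736078 × 0.004860 × 0.39 = 0.001395
P(Annular stack inoperative) [OR] = 1 − (1−0.41) × (1−0.44) = 0.669600
P(Hydraulic supply unavailable) [OR] = 1 − (1−0.669600) × (1−0.09) × (1−0.07) = 0.720382
P(Offshore blowout preventer fails to close) [OR] = 1 − (1−0.001395) × (1−0.720382) = 0.720772
Rounded to 4 decimal places: P(Offshore blowout preventer fails to close) ≈ 0.7208.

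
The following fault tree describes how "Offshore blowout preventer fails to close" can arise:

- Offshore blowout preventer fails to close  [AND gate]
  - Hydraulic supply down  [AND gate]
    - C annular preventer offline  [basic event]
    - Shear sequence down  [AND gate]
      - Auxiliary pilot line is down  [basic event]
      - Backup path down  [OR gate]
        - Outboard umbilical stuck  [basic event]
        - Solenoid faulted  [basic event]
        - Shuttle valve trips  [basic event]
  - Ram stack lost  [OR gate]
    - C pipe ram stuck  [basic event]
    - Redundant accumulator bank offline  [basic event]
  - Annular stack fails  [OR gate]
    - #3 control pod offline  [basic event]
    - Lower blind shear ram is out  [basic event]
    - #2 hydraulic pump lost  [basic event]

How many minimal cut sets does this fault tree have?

18

Backup path down [OR]: union of children's cut sets → 3 cut set(s).
Shear sequence down [AND]: one cut set from each child combined → 1 × 3 = 3 cut set(s).
Hydraulic supply down [AND]: one cut set from each child combined → 1 × 3 = 3 cut set(s).
Ram stack lost [OR]: union of children's cut sets → 2 cut set(s).
Annular stack fails [OR]: union of children's cut sets → 3 cut set(s).
Offshore blowout preventer fails to close [AND]: one cut set from each child combined → 3 × 2 × 3 = 18 cut set(s).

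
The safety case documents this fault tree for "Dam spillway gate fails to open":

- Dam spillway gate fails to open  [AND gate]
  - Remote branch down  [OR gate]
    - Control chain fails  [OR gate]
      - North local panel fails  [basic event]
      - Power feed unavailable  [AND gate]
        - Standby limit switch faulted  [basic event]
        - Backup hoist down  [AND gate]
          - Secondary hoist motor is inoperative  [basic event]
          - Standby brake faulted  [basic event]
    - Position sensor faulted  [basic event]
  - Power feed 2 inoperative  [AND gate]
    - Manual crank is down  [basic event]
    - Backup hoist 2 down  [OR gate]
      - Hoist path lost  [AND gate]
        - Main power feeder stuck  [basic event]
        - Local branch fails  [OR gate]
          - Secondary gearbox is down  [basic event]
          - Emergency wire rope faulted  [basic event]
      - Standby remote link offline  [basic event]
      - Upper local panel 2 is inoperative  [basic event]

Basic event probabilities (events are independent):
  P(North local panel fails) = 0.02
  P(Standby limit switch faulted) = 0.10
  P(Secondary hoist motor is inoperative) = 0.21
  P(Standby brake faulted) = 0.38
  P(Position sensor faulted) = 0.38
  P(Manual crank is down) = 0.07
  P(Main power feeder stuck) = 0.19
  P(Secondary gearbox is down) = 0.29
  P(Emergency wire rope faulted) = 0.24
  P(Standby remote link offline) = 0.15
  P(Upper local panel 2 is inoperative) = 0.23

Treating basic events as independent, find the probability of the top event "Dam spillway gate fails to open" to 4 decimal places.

P(Backup hoist down) [AND] = 0.21 × 0.38 = 0.079800
P(Power feed unavailable) [AND] = 0.10 × 0.079800 = 0.007980
P(Control chain fails) [OR] = 1 − (1−0.02) × (1−0.007980) = 0.027820
P(Remote branch down) [OR] = 1 − (1−0.027820) × (1−0.38) = 0.397248
P(Local branch fails) [OR] = 1 − (1−0.29) × (1−0.24) = 0.460400
P(Hoist path lost) [AND] = 0.19 × 0.460400 = 0.087476
P(Backup hoist 2 down) [OR] = 1 − (1−0.087476) × (1−0.15) × (1−0.23) = 0.402753
P(Power feed 2 inoperative) [AND] = 0.07 × 0.402753 = 0.028193
P(Dam spillway gate fails to open) [AND] = 0.397248 × 0.028193 = 0.011200
Rounded to 4 decimal places: P(Dam spillway gate fails to open) ≈ 0.0112.

0.0112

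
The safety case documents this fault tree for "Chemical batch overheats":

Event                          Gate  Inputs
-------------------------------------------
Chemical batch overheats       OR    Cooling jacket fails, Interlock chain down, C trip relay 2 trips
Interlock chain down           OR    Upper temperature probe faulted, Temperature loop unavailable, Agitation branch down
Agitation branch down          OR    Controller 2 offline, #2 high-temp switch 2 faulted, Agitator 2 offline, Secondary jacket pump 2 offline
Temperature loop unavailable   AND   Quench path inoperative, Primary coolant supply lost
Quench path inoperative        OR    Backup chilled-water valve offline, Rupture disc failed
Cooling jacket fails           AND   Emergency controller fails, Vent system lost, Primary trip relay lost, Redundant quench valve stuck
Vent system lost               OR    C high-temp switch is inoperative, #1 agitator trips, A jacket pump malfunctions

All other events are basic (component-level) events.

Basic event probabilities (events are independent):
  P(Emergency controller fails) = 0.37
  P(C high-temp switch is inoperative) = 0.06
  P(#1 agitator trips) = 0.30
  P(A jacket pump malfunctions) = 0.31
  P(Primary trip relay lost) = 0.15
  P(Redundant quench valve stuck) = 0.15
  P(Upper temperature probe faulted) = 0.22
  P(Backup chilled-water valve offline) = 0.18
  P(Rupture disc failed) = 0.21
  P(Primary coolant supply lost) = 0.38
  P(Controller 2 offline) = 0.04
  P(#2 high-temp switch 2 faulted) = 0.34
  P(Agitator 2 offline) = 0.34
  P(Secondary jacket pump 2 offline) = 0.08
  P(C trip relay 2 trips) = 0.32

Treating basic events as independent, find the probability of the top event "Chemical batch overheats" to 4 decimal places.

0.8241

P(Vent system lost) [OR] = 1 − (1−0.06) × (1−0.30) × (1−0.31) = 0.545980
P(Cooling jacket fails) [AND] = 0.37 × 0.545980 × 0.15 × 0.15 = 0.004545
P(Quench path inoperative) [OR] = 1 − (1−0.18) × (1−0.21) = 0.352200
P(Temperature loop unavailable) [AND] = 0.352200 × 0.38 = 0.133836
P(Agitation branch down) [OR] = 1 − (1−0.04) × (1−0.34) × (1−0.34) × (1−0.08) = 0.615278
P(Interlock chain down) [OR] = 1 − (1−0.22) × (1−0.133836) × (1−0.615278) = 0.740079
P(Chemical batch overheats) [OR] = 1 − (1−0.004545) × (1−0.740079) × (1−0.32) = 0.824057
Rounded to 4 decimal places: P(Chemical batch overheats) ≈ 0.8241.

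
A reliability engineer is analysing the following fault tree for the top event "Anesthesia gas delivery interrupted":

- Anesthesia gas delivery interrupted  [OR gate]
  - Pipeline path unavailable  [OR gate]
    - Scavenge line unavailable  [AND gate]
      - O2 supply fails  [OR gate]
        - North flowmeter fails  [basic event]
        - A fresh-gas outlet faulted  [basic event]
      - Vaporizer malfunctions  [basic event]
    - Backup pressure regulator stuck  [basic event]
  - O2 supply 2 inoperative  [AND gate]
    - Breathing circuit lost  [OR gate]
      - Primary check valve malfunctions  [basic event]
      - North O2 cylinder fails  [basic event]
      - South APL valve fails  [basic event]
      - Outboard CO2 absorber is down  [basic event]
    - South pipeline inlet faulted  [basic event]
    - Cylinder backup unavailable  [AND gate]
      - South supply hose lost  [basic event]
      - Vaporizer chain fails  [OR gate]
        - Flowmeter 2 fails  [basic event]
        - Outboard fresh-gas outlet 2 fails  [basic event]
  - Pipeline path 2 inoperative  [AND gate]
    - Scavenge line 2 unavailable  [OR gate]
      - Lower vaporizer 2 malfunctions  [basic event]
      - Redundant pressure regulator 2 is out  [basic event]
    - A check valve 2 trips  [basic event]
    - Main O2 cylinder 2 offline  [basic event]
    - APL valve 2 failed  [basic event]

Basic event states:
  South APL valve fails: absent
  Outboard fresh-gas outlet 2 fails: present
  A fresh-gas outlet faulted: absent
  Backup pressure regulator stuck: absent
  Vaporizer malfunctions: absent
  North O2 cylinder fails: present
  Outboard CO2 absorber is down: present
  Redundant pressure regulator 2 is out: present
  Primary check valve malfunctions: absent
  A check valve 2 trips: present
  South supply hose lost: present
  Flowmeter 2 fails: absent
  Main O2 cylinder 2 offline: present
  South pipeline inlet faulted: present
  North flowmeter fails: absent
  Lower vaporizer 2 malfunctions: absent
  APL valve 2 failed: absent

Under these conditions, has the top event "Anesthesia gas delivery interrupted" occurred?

Yes

O2 supply fails [OR]: North flowmeter fails=not, A fresh-gas outlet faulted=not → no input occurs → does not occur.
Scavenge line unavailable [AND]: O2 supply fails=not, Vaporizer malfunctions=not → not all inputs occur → does not occur.
Pipeline path unavailable [OR]: Scavenge line unavailable=not, Backup pressure regulator stuck=not → no input occurs → does not occur.
Breathing circuit lost [OR]: Primary check valve malfunctions=not, North O2 cylinder fails=occurs, South APL valve fails=not, Outboard CO2 absorber is down=occurs → at least one input occurs → occurs.
Vaporizer chain fails [OR]: Flowmeter 2 fails=not, Outboard fresh-gas outlet 2 fails=occurs → at least one input occurs → occurs.
Cylinder backup unavailable [AND]: South supply hose lost=occurs, Vaporizer chain fails=occurs → all inputs occur → occurs.
O2 supply 2 inoperative [AND]: Breathing circuit lost=occurs, South pipeline inlet faulted=occurs, Cylinder backup unavailable=occurs → all inputs occur → occurs.
Scavenge line 2 unavailable [OR]: Lower vaporizer 2 malfunctions=not, Redundant pressure regulator 2 is out=occurs → at least one input occurs → occurs.
Pipeline path 2 inoperative [AND]: Scavenge line 2 unavailable=occurs, A check valve 2 trips=occurs, Main O2 cylinder 2 offline=occurs, APL valve 2 failed=not → not all inputs occur → does not occur.
Anesthesia gas delivery interrupted [OR]: Pipeline path unavailable=not, O2 supply 2 inoperative=occurs, Pipeline path 2 inoperative=not → at least one input occurs → occurs.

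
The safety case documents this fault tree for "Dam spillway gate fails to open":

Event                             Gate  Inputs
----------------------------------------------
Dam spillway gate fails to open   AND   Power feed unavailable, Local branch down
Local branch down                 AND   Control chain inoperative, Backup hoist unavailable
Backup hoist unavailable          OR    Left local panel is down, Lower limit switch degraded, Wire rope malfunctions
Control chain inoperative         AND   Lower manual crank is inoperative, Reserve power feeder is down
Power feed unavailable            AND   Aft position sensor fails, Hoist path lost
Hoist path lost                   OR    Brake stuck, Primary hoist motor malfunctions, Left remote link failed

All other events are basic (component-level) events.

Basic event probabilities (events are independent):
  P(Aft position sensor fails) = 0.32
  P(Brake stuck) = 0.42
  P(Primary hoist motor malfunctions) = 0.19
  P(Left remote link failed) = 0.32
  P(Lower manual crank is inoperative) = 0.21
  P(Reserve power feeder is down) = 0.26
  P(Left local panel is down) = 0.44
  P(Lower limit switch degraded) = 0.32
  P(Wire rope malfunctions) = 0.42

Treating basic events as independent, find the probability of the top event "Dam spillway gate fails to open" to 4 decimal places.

0.0093

P(Hoist path lost) [OR] = 1 − (1−0.42) × (1−0.19) × (1−0.32) = 0.680536
P(Power feed unavailable) [AND] = 0.32 × 0.680536 = 0.217772
P(Control chain inoperative) [AND] = 0.21 × 0.26 = 0.054600
P(Backup hoist unavailable) [OR] = 1 − (1−0.44) × (1−0.32) × (1−0.42) = 0.779136
P(Local branch down) [AND] = 0.054600 × 0.779136 = 0.042541
P(Dam spillway gate fails to open) [AND] = 0.217772 × 0.042541 = 0.009264
Rounded to 4 decimal places: P(Dam spillway gate fails to open) ≈ 0.0093.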